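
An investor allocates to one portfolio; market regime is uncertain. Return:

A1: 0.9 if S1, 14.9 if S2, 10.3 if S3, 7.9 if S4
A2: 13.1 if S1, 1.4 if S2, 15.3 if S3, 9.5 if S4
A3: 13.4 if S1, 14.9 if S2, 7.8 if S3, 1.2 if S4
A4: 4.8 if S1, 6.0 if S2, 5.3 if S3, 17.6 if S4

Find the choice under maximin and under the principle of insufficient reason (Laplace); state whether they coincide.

Row minima: A1=0.9, A2=1.4, A3=1.2, A4=4.8
Best worst-case = 4.8 → A4.
Row averages: A1=8.5, A2=9.825, A3=9.325, A4=8.425
Highest average = 9.825 → A2.

maximin → A4; laplace → A2 (disagree)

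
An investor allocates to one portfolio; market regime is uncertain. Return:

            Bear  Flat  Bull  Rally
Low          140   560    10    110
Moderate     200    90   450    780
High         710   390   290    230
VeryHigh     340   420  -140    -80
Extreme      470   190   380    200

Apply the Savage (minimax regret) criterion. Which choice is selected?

Column bests: Bear=710, Flat=560, Bull=450, Rally=780.
Low regrets: 570, 0, 440, 670 → max 670
Moderate regrets: 510, 470, 0, 0 → max 510
High regrets: 0, 170, 160, 550 → max 550
VeryHigh regrets: 370, 140, 590, 860 → max 860
Extreme regrets: 240, 370, 70, 580 → max 580
Smallest max regret = 510 → Moderate.

Moderate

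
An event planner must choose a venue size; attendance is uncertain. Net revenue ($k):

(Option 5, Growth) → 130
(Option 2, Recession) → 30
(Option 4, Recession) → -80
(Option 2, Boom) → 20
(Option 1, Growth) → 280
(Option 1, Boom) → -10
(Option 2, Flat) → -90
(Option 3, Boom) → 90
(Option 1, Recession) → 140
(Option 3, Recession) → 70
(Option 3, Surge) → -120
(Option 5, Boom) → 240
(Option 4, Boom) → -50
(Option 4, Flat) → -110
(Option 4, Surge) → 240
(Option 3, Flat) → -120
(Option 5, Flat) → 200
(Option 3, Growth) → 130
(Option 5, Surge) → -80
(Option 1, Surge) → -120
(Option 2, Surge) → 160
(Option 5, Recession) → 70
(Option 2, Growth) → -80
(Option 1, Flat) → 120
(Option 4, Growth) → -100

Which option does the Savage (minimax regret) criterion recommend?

Option 5

Column bests: Recession=140, Flat=200, Growth=280, Boom=240, Surge=240.
Option 1 regrets: 0, 80, 0, 250, 360 → max 360
Option 2 regrets: 110, 290, 360, 220, 80 → max 360
Option 3 regrets: 70, 320, 150, 150, 360 → max 360
Option 4 regrets: 220, 310, 380, 290, 0 → max 380
Option 5 regrets: 70, 0, 150, 0, 320 → max 320
Smallest max regret = 320 → Option 5.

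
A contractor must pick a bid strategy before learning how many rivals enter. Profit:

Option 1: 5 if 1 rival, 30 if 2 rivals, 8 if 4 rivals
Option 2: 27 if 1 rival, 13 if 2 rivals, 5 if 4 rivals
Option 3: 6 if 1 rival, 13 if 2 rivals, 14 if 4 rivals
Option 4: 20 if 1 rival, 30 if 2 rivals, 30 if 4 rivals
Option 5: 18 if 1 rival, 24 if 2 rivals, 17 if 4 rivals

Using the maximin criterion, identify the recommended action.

Option 4

Row minima: Option 1=5, Option 2=5, Option 3=6, Option 4=20, Option 5=17
Best worst-case = 20 → Option 4.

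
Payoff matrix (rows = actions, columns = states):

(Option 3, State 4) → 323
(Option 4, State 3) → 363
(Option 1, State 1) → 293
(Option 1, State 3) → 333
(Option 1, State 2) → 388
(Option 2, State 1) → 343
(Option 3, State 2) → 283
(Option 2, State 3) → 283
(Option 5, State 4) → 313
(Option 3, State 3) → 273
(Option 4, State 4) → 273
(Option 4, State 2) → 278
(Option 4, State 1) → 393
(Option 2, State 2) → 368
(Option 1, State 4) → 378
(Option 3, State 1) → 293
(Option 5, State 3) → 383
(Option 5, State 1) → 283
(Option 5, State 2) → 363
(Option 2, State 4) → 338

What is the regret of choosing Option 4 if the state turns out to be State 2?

Best payoff under State 2 is 388.
Regret = 388 − 278 = 110.

110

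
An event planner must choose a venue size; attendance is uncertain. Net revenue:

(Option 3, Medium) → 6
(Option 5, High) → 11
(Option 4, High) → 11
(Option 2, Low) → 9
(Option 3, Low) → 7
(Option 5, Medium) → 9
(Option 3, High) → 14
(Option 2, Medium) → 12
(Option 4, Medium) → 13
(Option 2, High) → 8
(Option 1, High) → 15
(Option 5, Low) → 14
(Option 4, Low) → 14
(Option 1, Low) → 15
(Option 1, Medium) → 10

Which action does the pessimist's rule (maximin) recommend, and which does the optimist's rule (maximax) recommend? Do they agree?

Row minima: Option 1=10, Option 2=8, Option 3=6, Option 4=11, Option 5=9
Best worst-case = 11 → Option 4.
Row maxima: Option 1=15, Option 2=12, Option 3=14, Option 4=14, Option 5=14
Best best-case = 15 → Option 1.

maximin → Option 4; maximax → Option 1 (disagree)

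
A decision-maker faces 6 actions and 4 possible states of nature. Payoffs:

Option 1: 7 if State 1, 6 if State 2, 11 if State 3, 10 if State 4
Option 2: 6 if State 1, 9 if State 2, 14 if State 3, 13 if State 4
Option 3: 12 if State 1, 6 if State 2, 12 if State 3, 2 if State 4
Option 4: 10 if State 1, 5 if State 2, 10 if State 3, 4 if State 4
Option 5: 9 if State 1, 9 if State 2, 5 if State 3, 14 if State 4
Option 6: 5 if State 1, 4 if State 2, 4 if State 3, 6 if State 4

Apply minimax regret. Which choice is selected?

Option 1

Column bests: State 1=12, State 2=9, State 3=14, State 4=14.
Option 1 regrets: 5, 3, 3, 4 → max 5
Option 2 regrets: 6, 0, 0, 1 → max 6
Option 3 regrets: 0, 3, 2, 12 → max 12
Option 4 regrets: 2, 4, 4, 10 → max 10
Option 5 regrets: 3, 0, 9, 0 → max 9
Option 6 regrets: 7, 5, 10, 8 → max 10
Smallest max regret = 5 → Option 1.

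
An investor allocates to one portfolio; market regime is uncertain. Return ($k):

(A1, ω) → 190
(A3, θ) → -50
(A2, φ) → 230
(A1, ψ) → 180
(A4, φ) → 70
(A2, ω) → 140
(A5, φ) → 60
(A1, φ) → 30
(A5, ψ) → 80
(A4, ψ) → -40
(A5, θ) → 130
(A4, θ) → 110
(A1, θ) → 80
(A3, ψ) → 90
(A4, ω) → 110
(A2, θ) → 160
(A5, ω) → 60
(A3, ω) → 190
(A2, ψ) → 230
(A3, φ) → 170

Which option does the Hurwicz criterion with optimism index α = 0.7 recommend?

A1: 0.7·190 + 0.3·30 = 142
A2: 0.7·230 + 0.3·140 = 203
A3: 0.7·190 + 0.3·(-50) = 118
A4: 0.7·110 + 0.3·(-40) = 65
A5: 0.7·130 + 0.3·60 = 109
Highest Hurwicz score = 203 → A2.

A2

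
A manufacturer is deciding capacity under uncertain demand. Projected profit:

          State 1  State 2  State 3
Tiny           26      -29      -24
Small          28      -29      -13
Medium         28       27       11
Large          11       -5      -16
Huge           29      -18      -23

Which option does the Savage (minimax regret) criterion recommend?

Medium

Column bests: State 1=29, State 2=27, State 3=11.
Tiny regrets: 3, 56, 35 → max 56
Small regrets: 1, 56, 24 → max 56
Medium regrets: 1, 0, 0 → max 1
Large regrets: 18, 32, 27 → max 32
Huge regrets: 0, 45, 34 → max 45
Smallest max regret = 1 → Medium.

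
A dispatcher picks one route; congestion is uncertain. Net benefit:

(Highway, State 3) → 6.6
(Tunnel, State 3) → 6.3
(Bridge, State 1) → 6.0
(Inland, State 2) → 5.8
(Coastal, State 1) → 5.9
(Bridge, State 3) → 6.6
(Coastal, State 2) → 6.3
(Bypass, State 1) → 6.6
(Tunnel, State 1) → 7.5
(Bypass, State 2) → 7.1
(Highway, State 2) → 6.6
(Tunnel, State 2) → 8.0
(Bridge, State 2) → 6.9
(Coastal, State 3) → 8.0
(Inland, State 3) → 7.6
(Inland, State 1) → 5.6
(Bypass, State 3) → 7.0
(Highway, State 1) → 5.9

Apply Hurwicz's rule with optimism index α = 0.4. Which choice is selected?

Bridge: 0.4·6.9 + 0.6·6.0 = 6.36
Highway: 0.4·6.6 + 0.6·5.9 = 6.18
Bypass: 0.4·7.1 + 0.6·6.6 = 6.8
Inland: 0.4·7.6 + 0.6·5.6 = 6.4
Coastal: 0.4·8.0 + 0.6·5.9 = 6.74
Tunnel: 0.4·8.0 + 0.6·6.3 = 6.98
Highest Hurwicz score = 6.98 → Tunnel.

Tunnel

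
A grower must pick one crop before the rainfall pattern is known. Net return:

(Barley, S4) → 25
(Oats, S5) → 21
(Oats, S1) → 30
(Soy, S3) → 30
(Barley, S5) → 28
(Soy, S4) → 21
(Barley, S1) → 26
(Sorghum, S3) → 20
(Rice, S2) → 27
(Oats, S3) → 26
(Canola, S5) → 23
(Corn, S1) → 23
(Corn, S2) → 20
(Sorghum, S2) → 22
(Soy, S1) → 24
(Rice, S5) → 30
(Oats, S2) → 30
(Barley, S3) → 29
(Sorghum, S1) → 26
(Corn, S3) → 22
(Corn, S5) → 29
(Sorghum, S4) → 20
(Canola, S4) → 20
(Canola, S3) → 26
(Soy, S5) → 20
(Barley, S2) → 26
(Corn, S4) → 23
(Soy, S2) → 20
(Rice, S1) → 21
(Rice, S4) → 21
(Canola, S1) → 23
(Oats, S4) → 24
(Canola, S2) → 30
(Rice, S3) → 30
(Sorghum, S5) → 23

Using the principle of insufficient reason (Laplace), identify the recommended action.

Row averages: Soy=23, Canola=24.4, Sorghum=22.2, Corn=23.4, Barley=26.8, Rice=25.8, Oats=26.2
Highest average = 26.8 → Barley.

Barley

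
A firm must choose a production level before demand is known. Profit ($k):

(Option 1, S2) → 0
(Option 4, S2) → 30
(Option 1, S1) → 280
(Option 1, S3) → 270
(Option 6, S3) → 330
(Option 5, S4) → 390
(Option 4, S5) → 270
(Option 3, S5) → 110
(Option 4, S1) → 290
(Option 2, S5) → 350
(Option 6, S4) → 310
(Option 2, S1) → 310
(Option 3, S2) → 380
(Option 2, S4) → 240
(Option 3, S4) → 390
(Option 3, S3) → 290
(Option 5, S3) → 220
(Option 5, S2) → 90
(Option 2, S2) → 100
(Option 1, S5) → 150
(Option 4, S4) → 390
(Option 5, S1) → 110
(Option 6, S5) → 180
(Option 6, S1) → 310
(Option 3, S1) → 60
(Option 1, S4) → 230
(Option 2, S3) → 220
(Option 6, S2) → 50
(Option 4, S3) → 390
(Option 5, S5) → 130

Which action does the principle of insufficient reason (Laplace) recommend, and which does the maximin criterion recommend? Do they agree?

laplace → Option 4; maximin → Option 2 (disagree)

Row averages: Option 1=186, Option 2=244, Option 3=246, Option 4=274, Option 5=188, Option 6=236
Highest average = 274 → Option 4.
Row minima: Option 1=0, Option 2=100, Option 3=60, Option 4=30, Option 5=90, Option 6=50
Best worst-case = 100 → Option 2.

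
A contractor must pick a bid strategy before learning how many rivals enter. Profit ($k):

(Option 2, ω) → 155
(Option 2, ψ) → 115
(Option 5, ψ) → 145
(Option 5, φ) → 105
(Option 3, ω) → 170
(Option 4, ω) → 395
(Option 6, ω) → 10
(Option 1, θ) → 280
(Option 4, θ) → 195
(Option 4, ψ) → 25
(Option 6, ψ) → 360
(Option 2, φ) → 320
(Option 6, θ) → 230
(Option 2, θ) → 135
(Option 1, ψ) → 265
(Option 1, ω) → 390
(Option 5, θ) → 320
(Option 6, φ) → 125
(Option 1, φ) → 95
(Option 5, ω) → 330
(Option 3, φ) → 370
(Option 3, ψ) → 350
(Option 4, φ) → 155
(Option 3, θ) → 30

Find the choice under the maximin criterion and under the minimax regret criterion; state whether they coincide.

maximin → Option 2; minimax regret → Option 2 (agree)

Row minima: Option 1=95, Option 2=115, Option 3=30, Option 4=25, Option 5=105, Option 6=10
Best worst-case = 115 → Option 2.
Column bests: θ=320, φ=370, ψ=360, ω=395.
Option 1 regrets: 40, 275, 95, 5 → max 275
Option 2 regrets: 185, 50, 245, 240 → max 245
Option 3 regrets: 290, 0, 10, 225 → max 290
Option 4 regrets: 125, 215, 335, 0 → max 335
Option 5 regrets: 0, 265, 215, 65 → max 265
Option 6 regrets: 90, 245, 0, 385 → max 385
Smallest max regret = 245 → Option 2.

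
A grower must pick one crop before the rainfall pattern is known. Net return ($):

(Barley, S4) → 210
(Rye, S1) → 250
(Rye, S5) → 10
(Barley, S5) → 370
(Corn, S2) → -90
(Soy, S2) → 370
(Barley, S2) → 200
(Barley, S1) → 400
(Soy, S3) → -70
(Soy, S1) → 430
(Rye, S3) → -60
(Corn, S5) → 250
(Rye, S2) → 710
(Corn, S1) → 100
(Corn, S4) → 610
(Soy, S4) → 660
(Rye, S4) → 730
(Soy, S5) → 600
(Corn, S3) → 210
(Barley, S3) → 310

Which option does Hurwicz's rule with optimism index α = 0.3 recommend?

Rye: 0.3·730 + 0.7·(-60) = 177
Corn: 0.3·610 + 0.7·(-90) = 120
Barley: 0.3·400 + 0.7·200 = 260
Soy: 0.3·660 + 0.7·(-70) = 149
Highest Hurwicz score = 260 → Barley.

Barley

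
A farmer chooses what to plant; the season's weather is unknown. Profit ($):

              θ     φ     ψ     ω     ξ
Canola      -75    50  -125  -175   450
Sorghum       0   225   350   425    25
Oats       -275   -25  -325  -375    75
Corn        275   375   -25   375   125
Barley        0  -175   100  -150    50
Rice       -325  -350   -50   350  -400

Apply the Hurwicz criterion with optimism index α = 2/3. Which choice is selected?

Sorghum

Canola: 2/3·450 + 1/3·(-175) = 725/3
Sorghum: 2/3·425 + 1/3·0 = 850/3
Oats: 2/3·75 + 1/3·(-375) = -75
Corn: 2/3·375 + 1/3·(-25) = 725/3
Barley: 2/3·100 + 1/3·(-175) = 25/3
Rice: 2/3·350 + 1/3·(-400) = 100
Highest Hurwicz score = 850/3 → Sorghum.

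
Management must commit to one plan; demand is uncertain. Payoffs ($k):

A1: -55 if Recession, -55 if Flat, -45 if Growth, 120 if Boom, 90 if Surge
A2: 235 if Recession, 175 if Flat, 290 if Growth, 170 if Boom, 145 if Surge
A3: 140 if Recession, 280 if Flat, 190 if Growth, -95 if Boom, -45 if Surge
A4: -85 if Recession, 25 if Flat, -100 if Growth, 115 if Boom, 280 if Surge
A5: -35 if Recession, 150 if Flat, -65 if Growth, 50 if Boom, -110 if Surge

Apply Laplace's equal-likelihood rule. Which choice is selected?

Row averages: A1=11, A2=203, A3=94, A4=47, A5=-2
Highest average = 203 → A2.

A2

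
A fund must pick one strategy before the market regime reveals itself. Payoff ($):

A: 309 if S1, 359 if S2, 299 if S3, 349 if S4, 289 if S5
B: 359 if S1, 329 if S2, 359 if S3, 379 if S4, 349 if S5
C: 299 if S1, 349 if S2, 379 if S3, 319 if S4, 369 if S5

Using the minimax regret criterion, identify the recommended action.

Column bests: S1=359, S2=359, S3=379, S4=379, S5=369.
A regrets: 50, 0, 80, 30, 80 → max 80
B regrets: 0, 30, 20, 0, 20 → max 30
C regrets: 60, 10, 0, 60, 0 → max 60
Smallest max regret = 30 → B.

B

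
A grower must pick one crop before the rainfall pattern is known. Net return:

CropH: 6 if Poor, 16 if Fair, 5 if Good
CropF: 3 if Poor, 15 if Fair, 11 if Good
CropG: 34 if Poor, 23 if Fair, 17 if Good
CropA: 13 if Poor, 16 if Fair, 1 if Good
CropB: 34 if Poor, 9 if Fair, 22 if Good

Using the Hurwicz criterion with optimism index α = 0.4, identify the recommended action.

CropG

CropH: 0.4·16 + 0.6·5 = 9.4
CropF: 0.4·15 + 0.6·3 = 7.8
CropG: 0.4·34 + 0.6·17 = 23.8
CropA: 0.4·16 + 0.6·1 = 7
CropB: 0.4·34 + 0.6·9 = 19
Highest Hurwicz score = 23.8 → CropG.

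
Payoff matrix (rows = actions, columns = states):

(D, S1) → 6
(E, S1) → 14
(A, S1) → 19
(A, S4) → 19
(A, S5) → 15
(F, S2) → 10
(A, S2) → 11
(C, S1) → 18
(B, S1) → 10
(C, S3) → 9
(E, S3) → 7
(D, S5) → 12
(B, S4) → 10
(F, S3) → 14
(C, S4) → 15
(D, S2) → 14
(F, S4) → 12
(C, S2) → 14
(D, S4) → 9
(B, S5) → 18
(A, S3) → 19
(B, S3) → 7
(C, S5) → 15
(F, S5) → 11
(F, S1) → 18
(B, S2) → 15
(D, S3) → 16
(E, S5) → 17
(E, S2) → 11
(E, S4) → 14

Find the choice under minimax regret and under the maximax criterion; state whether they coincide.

Column bests: S1=19, S2=15, S3=19, S4=19, S5=18.
A regrets: 0, 4, 0, 0, 3 → max 4
B regrets: 9, 0, 12, 9, 0 → max 12
C regrets: 1, 1, 10, 4, 3 → max 10
D regrets: 13, 1, 3, 10, 6 → max 13
E regrets: 5, 4, 12, 5, 1 → max 12
F regrets: 1, 5, 5, 7, 7 → max 7
Smallest max regret = 4 → A.
Row maxima: A=19, B=18, C=18, D=16, E=17, F=18
Best best-case = 19 → A.

minimax regret → A; maximax → A (agree)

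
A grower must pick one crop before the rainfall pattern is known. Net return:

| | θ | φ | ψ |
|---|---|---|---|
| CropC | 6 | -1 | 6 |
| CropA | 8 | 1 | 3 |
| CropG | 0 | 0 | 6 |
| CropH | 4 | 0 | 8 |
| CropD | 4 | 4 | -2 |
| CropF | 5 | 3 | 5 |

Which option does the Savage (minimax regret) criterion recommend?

CropF

Column bests: θ=8, φ=4, ψ=8.
CropC regrets: 2, 5, 2 → max 5
CropA regrets: 0, 3, 5 → max 5
CropG regrets: 8, 4, 2 → max 8
CropH regrets: 4, 4, 0 → max 4
CropD regrets: 4, 0, 10 → max 10
CropF regrets: 3, 1, 3 → max 3
Smallest max regret = 3 → CropF.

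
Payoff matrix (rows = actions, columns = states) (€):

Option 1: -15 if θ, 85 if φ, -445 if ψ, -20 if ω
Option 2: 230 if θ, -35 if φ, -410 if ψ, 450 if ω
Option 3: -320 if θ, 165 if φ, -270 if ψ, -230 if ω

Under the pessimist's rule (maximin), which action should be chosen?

Row minima: Option 1=-445, Option 2=-410, Option 3=-320
Best worst-case = -320 → Option 3.

Option 3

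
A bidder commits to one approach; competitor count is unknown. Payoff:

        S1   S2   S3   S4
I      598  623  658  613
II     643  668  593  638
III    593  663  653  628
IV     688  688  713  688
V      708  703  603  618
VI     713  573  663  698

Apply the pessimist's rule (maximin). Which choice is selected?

Row minima: I=598, II=593, III=593, IV=688, V=603, VI=573
Best worst-case = 688 → IV.

IV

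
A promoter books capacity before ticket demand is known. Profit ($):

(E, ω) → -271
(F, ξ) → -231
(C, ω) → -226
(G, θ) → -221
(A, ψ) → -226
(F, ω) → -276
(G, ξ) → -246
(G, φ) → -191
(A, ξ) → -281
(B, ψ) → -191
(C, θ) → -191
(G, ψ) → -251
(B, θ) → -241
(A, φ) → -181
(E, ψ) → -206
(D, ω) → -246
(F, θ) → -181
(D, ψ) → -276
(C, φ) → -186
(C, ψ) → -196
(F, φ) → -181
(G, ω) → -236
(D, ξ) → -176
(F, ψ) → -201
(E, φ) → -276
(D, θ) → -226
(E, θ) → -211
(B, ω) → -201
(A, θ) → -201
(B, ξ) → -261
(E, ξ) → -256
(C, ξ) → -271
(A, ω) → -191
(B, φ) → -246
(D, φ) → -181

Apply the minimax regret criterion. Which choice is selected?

Column bests: θ=-181, φ=-181, ψ=-191, ω=-191, ξ=-176.
A regrets: 20, 0, 35, 0, 105 → max 105
B regrets: 60, 65, 0, 10, 85 → max 85
C regrets: 10, 5, 5, 35, 95 → max 95
D regrets: 45, 0, 85, 55, 0 → max 85
E regrets: 30, 95, 15, 80, 80 → max 95
F regrets: 0, 0, 10, 85, 55 → max 85
G regrets: 40, 10, 60, 45, 70 → max 70
Smallest max regret = 70 → G.

G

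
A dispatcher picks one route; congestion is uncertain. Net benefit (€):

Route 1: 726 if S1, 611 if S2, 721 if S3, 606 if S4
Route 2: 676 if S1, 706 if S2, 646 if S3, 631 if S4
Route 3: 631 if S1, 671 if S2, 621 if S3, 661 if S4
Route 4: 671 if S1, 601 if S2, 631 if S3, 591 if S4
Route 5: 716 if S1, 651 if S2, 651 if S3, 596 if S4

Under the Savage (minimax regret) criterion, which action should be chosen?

Column bests: S1=726, S2=706, S3=721, S4=661.
Route 1 regrets: 0, 95, 0, 55 → max 95
Route 2 regrets: 50, 0, 75, 30 → max 75
Route 3 regrets: 95, 35, 100, 0 → max 100
Route 4 regrets: 55, 105, 90, 70 → max 105
Route 5 regrets: 10, 55, 70, 65 → max 70
Smallest max regret = 70 → Route 5.

Route 5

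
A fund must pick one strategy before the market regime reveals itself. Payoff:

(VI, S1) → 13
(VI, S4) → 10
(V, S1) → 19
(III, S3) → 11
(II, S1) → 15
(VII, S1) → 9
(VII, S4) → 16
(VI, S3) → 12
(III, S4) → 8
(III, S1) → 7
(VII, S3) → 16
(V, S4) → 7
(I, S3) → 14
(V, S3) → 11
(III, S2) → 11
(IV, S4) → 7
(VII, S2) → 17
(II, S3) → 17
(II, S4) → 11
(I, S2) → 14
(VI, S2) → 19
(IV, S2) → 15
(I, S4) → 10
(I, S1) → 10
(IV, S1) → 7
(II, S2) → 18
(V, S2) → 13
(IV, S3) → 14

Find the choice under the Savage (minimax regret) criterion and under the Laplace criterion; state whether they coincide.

Column bests: S1=19, S2=19, S3=17, S4=16.
I regrets: 9, 5, 3, 6 → max 9
II regrets: 4, 1, 0, 5 → max 5
III regrets: 12, 8, 6, 8 → max 12
IV regrets: 12, 4, 3, 9 → max 12
V regrets: 0, 6, 6, 9 → max 9
VI regrets: 6, 0, 5, 6 → max 6
VII regrets: 10, 2, 1, 0 → max 10
Smallest max regret = 5 → II.
Row averages: I=12, II=15.25, III=9.25, IV=10.75, V=12.5, VI=13.5, VII=14.5
Highest average = 15.25 → II.

minimax regret → II; laplace → II (agree)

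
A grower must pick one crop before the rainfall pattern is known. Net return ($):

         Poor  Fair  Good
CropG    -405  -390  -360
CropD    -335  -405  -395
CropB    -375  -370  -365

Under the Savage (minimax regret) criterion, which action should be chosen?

Column bests: Poor=-335, Fair=-370, Good=-360.
CropG regrets: 70, 20, 0 → max 70
CropD regrets: 0, 35, 35 → max 35
CropB regrets: 40, 0, 5 → max 40
Smallest max regret = 35 → CropD.

CropD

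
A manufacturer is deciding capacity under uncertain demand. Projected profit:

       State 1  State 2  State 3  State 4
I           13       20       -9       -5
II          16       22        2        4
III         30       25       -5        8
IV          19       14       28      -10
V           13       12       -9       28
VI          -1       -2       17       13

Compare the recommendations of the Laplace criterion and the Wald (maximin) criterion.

Row averages: I=4.75, II=11, III=14.5, IV=12.75, V=11, VI=6.75
Highest average = 14.5 → III.
Row minima: I=-9, II=2, III=-5, IV=-10, V=-9, VI=-2
Best worst-case = 2 → II.

laplace → III; maximin → II (disagree)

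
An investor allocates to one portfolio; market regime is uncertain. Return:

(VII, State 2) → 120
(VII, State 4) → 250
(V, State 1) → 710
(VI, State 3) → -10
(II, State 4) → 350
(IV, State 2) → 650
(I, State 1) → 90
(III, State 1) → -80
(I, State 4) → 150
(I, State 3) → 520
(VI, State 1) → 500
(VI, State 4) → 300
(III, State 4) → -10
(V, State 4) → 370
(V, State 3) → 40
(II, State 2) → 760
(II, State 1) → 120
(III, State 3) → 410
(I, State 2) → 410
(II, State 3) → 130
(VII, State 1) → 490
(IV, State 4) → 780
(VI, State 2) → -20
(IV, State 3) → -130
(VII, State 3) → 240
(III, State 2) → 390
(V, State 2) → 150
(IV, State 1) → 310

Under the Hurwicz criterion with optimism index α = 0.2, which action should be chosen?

I: 0.2·520 + 0.8·90 = 176
II: 0.2·760 + 0.8·120 = 248
III: 0.2·410 + 0.8·(-80) = 18
IV: 0.2·780 + 0.8·(-130) = 52
V: 0.2·710 + 0.8·40 = 174
VI: 0.2·500 + 0.8·(-20) = 84
VII: 0.2·490 + 0.8·120 = 194
Highest Hurwicz score = 248 → II.

II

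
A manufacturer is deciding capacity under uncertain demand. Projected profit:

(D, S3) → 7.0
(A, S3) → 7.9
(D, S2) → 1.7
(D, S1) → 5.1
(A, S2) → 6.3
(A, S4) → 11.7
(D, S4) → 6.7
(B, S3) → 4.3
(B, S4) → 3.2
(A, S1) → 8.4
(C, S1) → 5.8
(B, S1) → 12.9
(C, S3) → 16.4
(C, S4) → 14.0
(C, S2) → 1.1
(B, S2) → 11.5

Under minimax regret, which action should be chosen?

A

Column bests: S1=12.9, S2=11.5, S3=16.4, S4=14.0.
A regrets: 4.5, 5.2, 8.5, 2.3 → max 8.5
B regrets: 0.0, 0.0, 12.1, 10.8 → max 12.1
C regrets: 7.1, 10.4, 0.0, 0.0 → max 10.4
D regrets: 7.8, 9.8, 9.4, 7.3 → max 9.8
Smallest max regret = 8.5 → A.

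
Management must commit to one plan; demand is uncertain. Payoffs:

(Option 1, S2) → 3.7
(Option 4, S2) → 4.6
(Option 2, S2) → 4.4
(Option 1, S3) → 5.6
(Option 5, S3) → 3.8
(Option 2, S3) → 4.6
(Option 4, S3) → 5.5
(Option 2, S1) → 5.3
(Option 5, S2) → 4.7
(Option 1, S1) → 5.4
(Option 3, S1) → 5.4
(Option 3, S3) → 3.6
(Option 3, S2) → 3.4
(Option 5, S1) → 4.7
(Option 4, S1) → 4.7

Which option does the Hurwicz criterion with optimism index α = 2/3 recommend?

Option 1: 2/3·5.6 + 1/3·3.7 = 149/30
Option 2: 2/3·5.3 + 1/3·4.4 = 5
Option 3: 2/3·5.4 + 1/3·3.4 = 71/15
Option 4: 2/3·5.5 + 1/3·4.6 = 5.2
Option 5: 2/3·4.7 + 1/3·3.8 = 4.4
Highest Hurwicz score = 5.2 → Option 4.

Option 4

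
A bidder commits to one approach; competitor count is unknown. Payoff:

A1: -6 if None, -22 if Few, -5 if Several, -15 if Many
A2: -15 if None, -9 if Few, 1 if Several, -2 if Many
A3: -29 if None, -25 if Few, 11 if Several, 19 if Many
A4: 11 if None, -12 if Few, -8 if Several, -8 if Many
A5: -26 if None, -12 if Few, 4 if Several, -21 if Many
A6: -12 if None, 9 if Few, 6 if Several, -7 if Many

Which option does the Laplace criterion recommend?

A6

Row averages: A1=-12, A2=-6.25, A3=-6, A4=-4.25, A5=-13.75, A6=-1
Highest average = -1 → A6.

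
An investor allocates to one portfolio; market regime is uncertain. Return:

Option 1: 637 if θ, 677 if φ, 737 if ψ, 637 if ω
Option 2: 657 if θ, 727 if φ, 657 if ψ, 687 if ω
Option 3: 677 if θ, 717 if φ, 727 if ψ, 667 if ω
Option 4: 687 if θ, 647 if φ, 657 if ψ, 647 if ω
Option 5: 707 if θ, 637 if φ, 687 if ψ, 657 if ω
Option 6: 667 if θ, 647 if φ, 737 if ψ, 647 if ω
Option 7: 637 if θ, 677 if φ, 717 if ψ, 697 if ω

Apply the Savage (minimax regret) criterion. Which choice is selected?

Column bests: θ=707, φ=727, ψ=737, ω=697.
Option 1 regrets: 70, 50, 0, 60 → max 70
Option 2 regrets: 50, 0, 80, 10 → max 80
Option 3 regrets: 30, 10, 10, 30 → max 30
Option 4 regrets: 20, 80, 80, 50 → max 80
Option 5 regrets: 0, 90, 50, 40 → max 90
Option 6 regrets: 40, 80, 0, 50 → max 80
Option 7 regrets: 70, 50, 20, 0 → max 70
Smallest max regret = 30 → Option 3.

Option 3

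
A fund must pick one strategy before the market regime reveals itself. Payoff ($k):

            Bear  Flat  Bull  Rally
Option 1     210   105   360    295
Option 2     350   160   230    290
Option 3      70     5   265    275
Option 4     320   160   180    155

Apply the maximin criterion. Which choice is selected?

Row minima: Option 1=105, Option 2=160, Option 3=5, Option 4=155
Best worst-case = 160 → Option 2.

Option 2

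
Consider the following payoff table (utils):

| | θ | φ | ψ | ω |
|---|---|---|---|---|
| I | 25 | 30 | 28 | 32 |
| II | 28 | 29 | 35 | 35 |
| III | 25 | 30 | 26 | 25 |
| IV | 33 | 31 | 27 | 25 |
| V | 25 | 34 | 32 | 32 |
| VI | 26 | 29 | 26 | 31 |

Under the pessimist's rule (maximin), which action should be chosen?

II

Row minima: I=25, II=28, III=25, IV=25, V=25, VI=26
Best worst-case = 28 → II.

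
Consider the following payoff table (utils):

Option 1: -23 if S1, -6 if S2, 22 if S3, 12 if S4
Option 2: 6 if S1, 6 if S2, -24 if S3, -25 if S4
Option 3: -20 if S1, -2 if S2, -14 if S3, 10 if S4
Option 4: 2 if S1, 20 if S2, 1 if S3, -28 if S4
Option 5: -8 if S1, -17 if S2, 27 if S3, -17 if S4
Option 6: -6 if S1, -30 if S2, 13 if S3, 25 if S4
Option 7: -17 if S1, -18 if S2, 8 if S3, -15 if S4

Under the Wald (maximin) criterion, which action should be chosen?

Row minima: Option 1=-23, Option 2=-25, Option 3=-20, Option 4=-28, Option 5=-17, Option 6=-30, Option 7=-18
Best worst-case = -17 → Option 5.

Option 5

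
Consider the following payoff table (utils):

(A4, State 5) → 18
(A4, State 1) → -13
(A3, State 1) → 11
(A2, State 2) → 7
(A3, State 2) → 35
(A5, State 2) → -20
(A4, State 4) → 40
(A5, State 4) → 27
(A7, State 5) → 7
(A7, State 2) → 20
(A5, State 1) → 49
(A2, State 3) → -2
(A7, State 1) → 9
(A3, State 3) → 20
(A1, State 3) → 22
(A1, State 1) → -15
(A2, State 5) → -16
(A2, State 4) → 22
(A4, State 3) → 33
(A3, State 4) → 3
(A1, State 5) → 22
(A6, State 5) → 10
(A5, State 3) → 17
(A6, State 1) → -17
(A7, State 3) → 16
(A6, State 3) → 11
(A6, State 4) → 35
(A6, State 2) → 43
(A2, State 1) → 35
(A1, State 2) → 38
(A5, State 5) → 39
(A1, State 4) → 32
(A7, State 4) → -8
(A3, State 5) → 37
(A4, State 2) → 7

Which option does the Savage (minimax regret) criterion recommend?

A3

Column bests: State 1=49, State 2=43, State 3=33, State 4=40, State 5=39.
A1 regrets: 64, 5, 11, 8, 17 → max 64
A2 regrets: 14, 36, 35, 18, 55 → max 55
A3 regrets: 38, 8, 13, 37, 2 → max 38
A4 regrets: 62, 36, 0, 0, 21 → max 62
A5 regrets: 0, 63, 16, 13, 0 → max 63
A6 regrets: 66, 0, 22, 5, 29 → max 66
A7 regrets: 40, 23, 17, 48, 32 → max 48
Smallest max regret = 38 → A3.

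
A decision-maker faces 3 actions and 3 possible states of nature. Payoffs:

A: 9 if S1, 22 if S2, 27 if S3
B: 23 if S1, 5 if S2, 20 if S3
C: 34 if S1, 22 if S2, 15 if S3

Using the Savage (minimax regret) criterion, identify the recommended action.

C

Column bests: S1=34, S2=22, S3=27.
A regrets: 25, 0, 0 → max 25
B regrets: 11, 17, 7 → max 17
C regrets: 0, 0, 12 → max 12
Smallest max regret = 12 → C.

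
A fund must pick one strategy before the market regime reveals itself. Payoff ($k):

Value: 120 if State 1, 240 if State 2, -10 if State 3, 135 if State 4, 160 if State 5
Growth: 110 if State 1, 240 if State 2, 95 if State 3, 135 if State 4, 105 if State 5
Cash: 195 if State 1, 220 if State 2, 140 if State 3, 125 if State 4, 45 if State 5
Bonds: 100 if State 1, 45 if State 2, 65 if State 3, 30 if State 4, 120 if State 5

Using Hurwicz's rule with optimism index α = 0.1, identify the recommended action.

Value: 0.1·240 + 0.9·(-10) = 15
Growth: 0.1·240 + 0.9·95 = 109.5
Cash: 0.1·220 + 0.9·45 = 62.5
Bonds: 0.1·120 + 0.9·30 = 39
Highest Hurwicz score = 109.5 → Growth.

Growth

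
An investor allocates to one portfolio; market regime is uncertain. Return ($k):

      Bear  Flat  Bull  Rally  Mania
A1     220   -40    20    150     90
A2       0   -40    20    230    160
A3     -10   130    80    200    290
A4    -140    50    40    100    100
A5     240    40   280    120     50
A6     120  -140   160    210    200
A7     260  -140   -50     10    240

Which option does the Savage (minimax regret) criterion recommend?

Column bests: Bear=260, Flat=130, Bull=280, Rally=230, Mania=290.
A1 regrets: 40, 170, 260, 80, 200 → max 260
A2 regrets: 260, 170, 260, 0, 130 → max 260
A3 regrets: 270, 0, 200, 30, 0 → max 270
A4 regrets: 400, 80, 240, 130, 190 → max 400
A5 regrets: 20, 90, 0, 110, 240 → max 240
A6 regrets: 140, 270, 120, 20, 90 → max 270
A7 regrets: 0, 270, 330, 220, 50 → max 330
Smallest max regret = 240 → A5.

A5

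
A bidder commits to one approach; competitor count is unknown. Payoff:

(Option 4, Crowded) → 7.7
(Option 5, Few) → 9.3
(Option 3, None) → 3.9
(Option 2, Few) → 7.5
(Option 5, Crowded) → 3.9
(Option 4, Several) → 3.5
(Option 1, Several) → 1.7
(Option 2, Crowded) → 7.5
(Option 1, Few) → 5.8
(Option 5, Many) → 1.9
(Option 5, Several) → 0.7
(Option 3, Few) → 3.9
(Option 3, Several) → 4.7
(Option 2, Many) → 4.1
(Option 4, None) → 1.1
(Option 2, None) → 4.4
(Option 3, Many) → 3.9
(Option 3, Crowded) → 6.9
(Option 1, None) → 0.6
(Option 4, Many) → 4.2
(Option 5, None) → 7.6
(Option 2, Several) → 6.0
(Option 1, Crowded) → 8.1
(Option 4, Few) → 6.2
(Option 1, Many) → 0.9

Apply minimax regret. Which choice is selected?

Option 2

Column bests: None=7.6, Few=9.3, Several=6.0, Many=4.2, Crowded=8.1.
Option 1 regrets: 7.0, 3.5, 4.3, 3.3, 0.0 → max 7.0
Option 2 regrets: 3.2, 1.8, 0.0, 0.1, 0.6 → max 3.2
Option 3 regrets: 3.7, 5.4, 1.3, 0.3, 1.2 → max 5.4
Option 4 regrets: 6.5, 3.1, 2.5, 0.0, 0.4 → max 6.5
Option 5 regrets: 0.0, 0.0, 5.3, 2.3, 4.2 → max 5.3
Smallest max regret = 3.2 → Option 2.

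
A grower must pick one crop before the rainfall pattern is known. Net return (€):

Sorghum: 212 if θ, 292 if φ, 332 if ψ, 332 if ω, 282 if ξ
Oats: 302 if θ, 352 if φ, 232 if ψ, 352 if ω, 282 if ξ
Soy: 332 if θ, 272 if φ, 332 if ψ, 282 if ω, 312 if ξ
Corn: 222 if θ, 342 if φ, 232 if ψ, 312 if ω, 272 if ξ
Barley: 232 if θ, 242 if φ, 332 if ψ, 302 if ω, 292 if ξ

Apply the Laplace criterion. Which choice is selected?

Row averages: Sorghum=290, Oats=304, Soy=306, Corn=276, Barley=280
Highest average = 306 → Soy.

Soy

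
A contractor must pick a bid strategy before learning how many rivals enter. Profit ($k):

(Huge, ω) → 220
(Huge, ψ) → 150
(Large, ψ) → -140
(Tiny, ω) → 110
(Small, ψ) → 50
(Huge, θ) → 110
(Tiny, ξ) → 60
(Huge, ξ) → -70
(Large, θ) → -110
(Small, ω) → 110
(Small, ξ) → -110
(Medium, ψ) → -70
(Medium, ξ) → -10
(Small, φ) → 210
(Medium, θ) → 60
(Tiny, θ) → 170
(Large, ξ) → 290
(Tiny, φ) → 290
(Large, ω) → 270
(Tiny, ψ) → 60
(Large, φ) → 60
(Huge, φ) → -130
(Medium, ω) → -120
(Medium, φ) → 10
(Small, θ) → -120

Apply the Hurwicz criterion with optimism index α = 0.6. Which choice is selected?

Tiny

Tiny: 0.6·290 + 0.4·60 = 198
Small: 0.6·210 + 0.4·(-120) = 78
Medium: 0.6·60 + 0.4·(-120) = -12
Large: 0.6·290 + 0.4·(-140) = 118
Huge: 0.6·220 + 0.4·(-130) = 80
Highest Hurwicz score = 198 → Tiny.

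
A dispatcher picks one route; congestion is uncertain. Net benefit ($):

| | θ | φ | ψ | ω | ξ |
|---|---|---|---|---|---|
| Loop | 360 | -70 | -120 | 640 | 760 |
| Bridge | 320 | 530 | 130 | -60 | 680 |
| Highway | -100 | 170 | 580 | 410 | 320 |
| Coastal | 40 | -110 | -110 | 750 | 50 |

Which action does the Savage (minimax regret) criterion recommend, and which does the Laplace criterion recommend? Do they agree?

Column bests: θ=360, φ=530, ψ=580, ω=750, ξ=760.
Loop regrets: 0, 600, 700, 110, 0 → max 700
Bridge regrets: 40, 0, 450, 810, 80 → max 810
Highway regrets: 460, 360, 0, 340, 440 → max 460
Coastal regrets: 320, 640, 690, 0, 710 → max 710
Smallest max regret = 460 → Highway.
Row averages: Loop=314, Bridge=320, Highway=276, Coastal=124
Highest average = 320 → Bridge.

minimax regret → Highway; laplace → Bridge (disagree)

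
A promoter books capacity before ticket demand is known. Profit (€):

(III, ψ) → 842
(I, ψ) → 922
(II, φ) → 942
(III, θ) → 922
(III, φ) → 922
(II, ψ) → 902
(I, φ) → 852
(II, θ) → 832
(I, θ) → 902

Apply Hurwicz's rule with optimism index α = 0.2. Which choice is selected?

I: 0.2·922 + 0.8·852 = 866
II: 0.2·942 + 0.8·832 = 854
III: 0.2·922 + 0.8·842 = 858
Highest Hurwicz score = 866 → I.

I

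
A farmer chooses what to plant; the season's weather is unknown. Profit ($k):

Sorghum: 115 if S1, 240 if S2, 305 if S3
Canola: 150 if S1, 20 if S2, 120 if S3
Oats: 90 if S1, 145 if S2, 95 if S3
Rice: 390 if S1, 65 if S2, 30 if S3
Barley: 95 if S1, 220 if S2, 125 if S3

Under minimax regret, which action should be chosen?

Column bests: S1=390, S2=240, S3=305.
Sorghum regrets: 275, 0, 0 → max 275
Canola regrets: 240, 220, 185 → max 240
Oats regrets: 300, 95, 210 → max 300
Rice regrets: 0, 175, 275 → max 275
Barley regrets: 295, 20, 180 → max 295
Smallest max regret = 240 → Canola.

Canola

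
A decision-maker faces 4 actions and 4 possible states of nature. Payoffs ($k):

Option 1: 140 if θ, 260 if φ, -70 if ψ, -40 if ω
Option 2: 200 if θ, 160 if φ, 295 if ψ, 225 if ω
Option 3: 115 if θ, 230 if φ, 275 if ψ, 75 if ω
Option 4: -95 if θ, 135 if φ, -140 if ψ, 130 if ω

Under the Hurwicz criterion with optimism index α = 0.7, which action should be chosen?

Option 2

Option 1: 0.7·260 + 0.3·(-70) = 161
Option 2: 0.7·295 + 0.3·160 = 254.5
Option 3: 0.7·275 + 0.3·75 = 215
Option 4: 0.7·135 + 0.3·(-140) = 52.5
Highest Hurwicz score = 254.5 → Option 2.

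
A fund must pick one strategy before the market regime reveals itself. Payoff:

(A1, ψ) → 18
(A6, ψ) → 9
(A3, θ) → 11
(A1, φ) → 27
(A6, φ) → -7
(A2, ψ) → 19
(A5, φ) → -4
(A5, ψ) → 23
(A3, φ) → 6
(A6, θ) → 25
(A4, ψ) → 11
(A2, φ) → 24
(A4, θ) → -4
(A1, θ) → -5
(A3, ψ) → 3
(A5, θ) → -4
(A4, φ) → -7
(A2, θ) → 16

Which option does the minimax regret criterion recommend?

A2

Column bests: θ=25, φ=27, ψ=23.
A1 regrets: 30, 0, 5 → max 30
A2 regrets: 9, 3, 4 → max 9
A3 regrets: 14, 21, 20 → max 21
A4 regrets: 29, 34, 12 → max 34
A5 regrets: 29, 31, 0 → max 31
A6 regrets: 0, 34, 14 → max 34
Smallest max regret = 9 → A2.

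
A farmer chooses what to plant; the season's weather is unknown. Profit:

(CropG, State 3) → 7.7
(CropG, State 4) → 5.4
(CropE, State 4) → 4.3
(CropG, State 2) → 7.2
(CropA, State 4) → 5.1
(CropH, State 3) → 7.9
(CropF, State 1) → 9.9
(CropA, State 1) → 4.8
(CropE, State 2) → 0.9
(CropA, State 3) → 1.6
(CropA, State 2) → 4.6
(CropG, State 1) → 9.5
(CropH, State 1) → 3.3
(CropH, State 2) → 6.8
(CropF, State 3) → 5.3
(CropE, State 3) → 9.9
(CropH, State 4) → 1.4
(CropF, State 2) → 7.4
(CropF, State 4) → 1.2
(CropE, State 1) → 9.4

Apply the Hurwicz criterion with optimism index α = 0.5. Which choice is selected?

CropF: 0.5·9.9 + 0.5·1.2 = 5.55
CropE: 0.5·9.9 + 0.5·0.9 = 5.4
CropG: 0.5·9.5 + 0.5·5.4 = 7.45
CropA: 0.5·5.1 + 0.5·1.6 = 3.35
CropH: 0.5·7.9 + 0.5·1.4 = 4.65
Highest Hurwicz score = 7.45 → CropG.

CropG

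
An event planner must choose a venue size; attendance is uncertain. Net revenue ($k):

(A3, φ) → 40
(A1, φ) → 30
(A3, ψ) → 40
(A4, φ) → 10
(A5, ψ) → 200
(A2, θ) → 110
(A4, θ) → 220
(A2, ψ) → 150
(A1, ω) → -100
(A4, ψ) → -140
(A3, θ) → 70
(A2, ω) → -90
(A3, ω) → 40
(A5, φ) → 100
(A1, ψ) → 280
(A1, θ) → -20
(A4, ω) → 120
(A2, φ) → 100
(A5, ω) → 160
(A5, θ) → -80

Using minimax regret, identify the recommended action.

Column bests: θ=220, φ=100, ψ=280, ω=160.
A1 regrets: 240, 70, 0, 260 → max 260
A2 regrets: 110, 0, 130, 250 → max 250
A3 regrets: 150, 60, 240, 120 → max 240
A4 regrets: 0, 90, 420, 40 → max 420
A5 regrets: 300, 0, 80, 0 → max 300
Smallest max regret = 240 → A3.

A3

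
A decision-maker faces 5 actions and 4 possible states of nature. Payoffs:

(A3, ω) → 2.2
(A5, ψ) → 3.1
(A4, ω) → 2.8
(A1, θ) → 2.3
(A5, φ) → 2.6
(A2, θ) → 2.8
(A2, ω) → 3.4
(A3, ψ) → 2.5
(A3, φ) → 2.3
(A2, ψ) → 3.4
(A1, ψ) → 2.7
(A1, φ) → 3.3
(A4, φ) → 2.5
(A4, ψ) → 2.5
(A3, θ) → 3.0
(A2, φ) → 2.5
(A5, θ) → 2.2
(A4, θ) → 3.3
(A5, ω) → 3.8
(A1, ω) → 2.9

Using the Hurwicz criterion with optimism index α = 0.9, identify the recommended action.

A5

A1: 0.9·3.3 + 0.1·2.3 = 3.2
A2: 0.9·3.4 + 0.1·2.5 = 3.31
A3: 0.9·3.0 + 0.1·2.2 = 2.92
A4: 0.9·3.3 + 0.1·2.5 = 3.22
A5: 0.9·3.8 + 0.1·2.2 = 3.64
Highest Hurwicz score = 3.64 → A5.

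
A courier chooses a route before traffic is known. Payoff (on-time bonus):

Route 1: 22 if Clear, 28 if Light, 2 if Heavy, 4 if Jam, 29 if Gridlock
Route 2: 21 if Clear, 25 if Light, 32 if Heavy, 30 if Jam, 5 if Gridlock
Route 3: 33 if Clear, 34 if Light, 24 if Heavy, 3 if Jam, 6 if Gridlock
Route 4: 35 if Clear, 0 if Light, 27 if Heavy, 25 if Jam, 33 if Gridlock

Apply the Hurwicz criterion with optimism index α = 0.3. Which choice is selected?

Route 1: 0.3·29 + 0.7·2 = 10.1
Route 2: 0.3·32 + 0.7·5 = 13.1
Route 3: 0.3·34 + 0.7·3 = 12.3
Route 4: 0.3·35 + 0.7·0 = 10.5
Highest Hurwicz score = 13.1 → Route 2.

Route 2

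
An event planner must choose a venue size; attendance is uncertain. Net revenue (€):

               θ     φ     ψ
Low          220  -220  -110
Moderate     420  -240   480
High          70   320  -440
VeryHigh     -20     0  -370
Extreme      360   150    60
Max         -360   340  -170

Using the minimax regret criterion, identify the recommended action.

Column bests: θ=420, φ=340, ψ=480.
Low regrets: 200, 560, 590 → max 590
Moderate regrets: 0, 580, 0 → max 580
High regrets: 350, 20, 920 → max 920
VeryHigh regrets: 440, 340, 850 → max 850
Extreme regrets: 60, 190, 420 → max 420
Max regrets: 780, 0, 650 → max 780
Smallest max regret = 420 → Extreme.

Extreme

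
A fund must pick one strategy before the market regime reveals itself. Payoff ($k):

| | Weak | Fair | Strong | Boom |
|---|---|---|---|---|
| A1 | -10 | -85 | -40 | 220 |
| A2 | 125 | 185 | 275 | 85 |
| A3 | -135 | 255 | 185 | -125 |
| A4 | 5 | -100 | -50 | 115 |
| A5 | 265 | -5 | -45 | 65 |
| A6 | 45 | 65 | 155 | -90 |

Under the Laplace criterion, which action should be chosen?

Row averages: A1=21.25, A2=167.5, A3=45, A4=-7.5, A5=70, A6=43.75
Highest average = 167.5 → A2.

A2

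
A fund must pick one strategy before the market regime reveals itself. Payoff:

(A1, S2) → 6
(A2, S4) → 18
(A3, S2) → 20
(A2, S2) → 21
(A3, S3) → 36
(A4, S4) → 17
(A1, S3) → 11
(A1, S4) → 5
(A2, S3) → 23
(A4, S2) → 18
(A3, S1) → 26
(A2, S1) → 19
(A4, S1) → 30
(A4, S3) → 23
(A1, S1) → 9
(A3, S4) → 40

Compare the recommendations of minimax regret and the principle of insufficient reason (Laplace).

minimax regret → A3; laplace → A3 (agree)

Column bests: S1=30, S2=21, S3=36, S4=40.
A1 regrets: 21, 15, 25, 35 → max 35
A2 regrets: 11, 0, 13, 22 → max 22
A3 regrets: 4, 1, 0, 0 → max 4
A4 regrets: 0, 3, 13, 23 → max 23
Smallest max regret = 4 → A3.
Row averages: A1=7.75, A2=20.25, A3=30.5, A4=22
Highest average = 30.5 → A3.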